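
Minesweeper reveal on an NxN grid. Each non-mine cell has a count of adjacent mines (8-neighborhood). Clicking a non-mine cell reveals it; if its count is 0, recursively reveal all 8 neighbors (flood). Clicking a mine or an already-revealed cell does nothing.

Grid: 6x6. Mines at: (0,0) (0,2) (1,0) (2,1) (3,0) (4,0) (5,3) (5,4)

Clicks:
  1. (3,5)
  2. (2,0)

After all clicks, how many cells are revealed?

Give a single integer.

Click 1 (3,5) count=0: revealed 19 new [(0,3) (0,4) (0,5) (1,2) (1,3) (1,4) (1,5) (2,2) (2,3) (2,4) (2,5) (3,2) (3,3) (3,4) (3,5) (4,2) (4,3) (4,4) (4,5)] -> total=19
Click 2 (2,0) count=3: revealed 1 new [(2,0)] -> total=20

Answer: 20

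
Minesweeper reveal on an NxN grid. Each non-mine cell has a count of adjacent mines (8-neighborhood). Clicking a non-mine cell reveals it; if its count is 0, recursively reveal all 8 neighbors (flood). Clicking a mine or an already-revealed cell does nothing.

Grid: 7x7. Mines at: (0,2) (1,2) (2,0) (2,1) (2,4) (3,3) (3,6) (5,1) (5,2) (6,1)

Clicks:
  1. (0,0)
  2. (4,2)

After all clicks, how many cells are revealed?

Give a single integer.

Click 1 (0,0) count=0: revealed 4 new [(0,0) (0,1) (1,0) (1,1)] -> total=4
Click 2 (4,2) count=3: revealed 1 new [(4,2)] -> total=5

Answer: 5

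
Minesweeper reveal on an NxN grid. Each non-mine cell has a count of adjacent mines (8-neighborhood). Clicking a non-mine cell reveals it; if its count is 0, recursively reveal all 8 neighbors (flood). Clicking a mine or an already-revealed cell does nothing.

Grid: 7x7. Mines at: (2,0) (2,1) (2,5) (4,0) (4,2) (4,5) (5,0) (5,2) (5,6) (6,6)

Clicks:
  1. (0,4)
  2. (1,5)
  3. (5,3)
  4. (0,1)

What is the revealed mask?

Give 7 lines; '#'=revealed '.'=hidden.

Answer: #######
#######
..###..
..###..
.......
...#...
.......

Derivation:
Click 1 (0,4) count=0: revealed 20 new [(0,0) (0,1) (0,2) (0,3) (0,4) (0,5) (0,6) (1,0) (1,1) (1,2) (1,3) (1,4) (1,5) (1,6) (2,2) (2,3) (2,4) (3,2) (3,3) (3,4)] -> total=20
Click 2 (1,5) count=1: revealed 0 new [(none)] -> total=20
Click 3 (5,3) count=2: revealed 1 new [(5,3)] -> total=21
Click 4 (0,1) count=0: revealed 0 new [(none)] -> total=21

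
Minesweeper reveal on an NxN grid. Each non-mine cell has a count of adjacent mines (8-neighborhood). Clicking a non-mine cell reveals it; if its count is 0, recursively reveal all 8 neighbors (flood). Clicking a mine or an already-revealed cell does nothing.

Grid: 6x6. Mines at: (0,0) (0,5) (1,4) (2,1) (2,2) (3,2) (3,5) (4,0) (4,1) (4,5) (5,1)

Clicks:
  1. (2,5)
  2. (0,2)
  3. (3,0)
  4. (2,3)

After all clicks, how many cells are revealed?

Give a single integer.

Click 1 (2,5) count=2: revealed 1 new [(2,5)] -> total=1
Click 2 (0,2) count=0: revealed 6 new [(0,1) (0,2) (0,3) (1,1) (1,2) (1,3)] -> total=7
Click 3 (3,0) count=3: revealed 1 new [(3,0)] -> total=8
Click 4 (2,3) count=3: revealed 1 new [(2,3)] -> total=9

Answer: 9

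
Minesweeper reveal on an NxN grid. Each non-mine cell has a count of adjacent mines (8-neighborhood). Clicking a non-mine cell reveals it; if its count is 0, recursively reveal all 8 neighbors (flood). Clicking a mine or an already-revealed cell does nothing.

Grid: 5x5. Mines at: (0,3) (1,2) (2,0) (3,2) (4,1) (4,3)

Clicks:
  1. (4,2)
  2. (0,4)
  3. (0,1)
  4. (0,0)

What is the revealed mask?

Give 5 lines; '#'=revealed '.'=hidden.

Answer: ##..#
##...
.....
.....
..#..

Derivation:
Click 1 (4,2) count=3: revealed 1 new [(4,2)] -> total=1
Click 2 (0,4) count=1: revealed 1 new [(0,4)] -> total=2
Click 3 (0,1) count=1: revealed 1 new [(0,1)] -> total=3
Click 4 (0,0) count=0: revealed 3 new [(0,0) (1,0) (1,1)] -> total=6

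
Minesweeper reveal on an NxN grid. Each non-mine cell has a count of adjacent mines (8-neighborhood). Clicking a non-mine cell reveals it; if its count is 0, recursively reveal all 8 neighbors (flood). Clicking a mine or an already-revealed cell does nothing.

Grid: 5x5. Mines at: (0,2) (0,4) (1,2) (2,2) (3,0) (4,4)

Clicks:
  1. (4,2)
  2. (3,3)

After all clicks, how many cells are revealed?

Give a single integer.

Answer: 6

Derivation:
Click 1 (4,2) count=0: revealed 6 new [(3,1) (3,2) (3,3) (4,1) (4,2) (4,3)] -> total=6
Click 2 (3,3) count=2: revealed 0 new [(none)] -> total=6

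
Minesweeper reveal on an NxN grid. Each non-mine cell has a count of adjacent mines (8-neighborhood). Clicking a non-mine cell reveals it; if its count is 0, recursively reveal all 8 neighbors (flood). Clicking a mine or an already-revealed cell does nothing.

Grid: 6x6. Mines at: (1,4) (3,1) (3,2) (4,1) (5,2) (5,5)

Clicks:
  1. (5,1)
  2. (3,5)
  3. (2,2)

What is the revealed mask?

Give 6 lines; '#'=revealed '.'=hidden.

Answer: ......
......
..####
...###
...###
.#....

Derivation:
Click 1 (5,1) count=2: revealed 1 new [(5,1)] -> total=1
Click 2 (3,5) count=0: revealed 9 new [(2,3) (2,4) (2,5) (3,3) (3,4) (3,5) (4,3) (4,4) (4,5)] -> total=10
Click 3 (2,2) count=2: revealed 1 new [(2,2)] -> total=11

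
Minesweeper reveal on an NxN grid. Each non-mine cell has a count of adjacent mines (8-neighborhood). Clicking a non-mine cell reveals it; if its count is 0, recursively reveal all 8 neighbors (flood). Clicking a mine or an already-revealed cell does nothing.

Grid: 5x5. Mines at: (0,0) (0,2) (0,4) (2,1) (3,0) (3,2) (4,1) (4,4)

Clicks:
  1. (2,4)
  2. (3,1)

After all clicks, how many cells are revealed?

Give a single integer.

Click 1 (2,4) count=0: revealed 6 new [(1,3) (1,4) (2,3) (2,4) (3,3) (3,4)] -> total=6
Click 2 (3,1) count=4: revealed 1 new [(3,1)] -> total=7

Answer: 7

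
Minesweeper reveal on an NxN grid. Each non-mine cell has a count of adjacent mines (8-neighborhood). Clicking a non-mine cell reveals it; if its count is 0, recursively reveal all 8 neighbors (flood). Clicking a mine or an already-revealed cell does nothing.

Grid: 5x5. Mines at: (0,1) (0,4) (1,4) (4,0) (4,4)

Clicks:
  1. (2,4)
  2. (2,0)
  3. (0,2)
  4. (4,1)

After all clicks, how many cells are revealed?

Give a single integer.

Answer: 17

Derivation:
Click 1 (2,4) count=1: revealed 1 new [(2,4)] -> total=1
Click 2 (2,0) count=0: revealed 15 new [(1,0) (1,1) (1,2) (1,3) (2,0) (2,1) (2,2) (2,3) (3,0) (3,1) (3,2) (3,3) (4,1) (4,2) (4,3)] -> total=16
Click 3 (0,2) count=1: revealed 1 new [(0,2)] -> total=17
Click 4 (4,1) count=1: revealed 0 new [(none)] -> total=17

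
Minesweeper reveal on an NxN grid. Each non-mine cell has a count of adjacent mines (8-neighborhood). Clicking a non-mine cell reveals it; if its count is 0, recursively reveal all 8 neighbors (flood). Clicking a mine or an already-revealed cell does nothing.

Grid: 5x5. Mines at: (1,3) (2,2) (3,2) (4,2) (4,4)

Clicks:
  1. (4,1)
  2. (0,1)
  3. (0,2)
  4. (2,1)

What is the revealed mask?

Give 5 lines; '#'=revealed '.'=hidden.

Click 1 (4,1) count=2: revealed 1 new [(4,1)] -> total=1
Click 2 (0,1) count=0: revealed 11 new [(0,0) (0,1) (0,2) (1,0) (1,1) (1,2) (2,0) (2,1) (3,0) (3,1) (4,0)] -> total=12
Click 3 (0,2) count=1: revealed 0 new [(none)] -> total=12
Click 4 (2,1) count=2: revealed 0 new [(none)] -> total=12

Answer: ###..
###..
##...
##...
##...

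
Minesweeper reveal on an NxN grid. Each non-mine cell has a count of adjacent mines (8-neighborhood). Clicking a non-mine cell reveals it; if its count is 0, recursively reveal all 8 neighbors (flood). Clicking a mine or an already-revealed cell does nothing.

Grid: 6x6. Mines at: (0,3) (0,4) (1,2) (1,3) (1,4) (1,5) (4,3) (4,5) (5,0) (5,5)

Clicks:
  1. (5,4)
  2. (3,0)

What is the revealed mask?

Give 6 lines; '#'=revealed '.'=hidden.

Click 1 (5,4) count=3: revealed 1 new [(5,4)] -> total=1
Click 2 (3,0) count=0: revealed 13 new [(0,0) (0,1) (1,0) (1,1) (2,0) (2,1) (2,2) (3,0) (3,1) (3,2) (4,0) (4,1) (4,2)] -> total=14

Answer: ##....
##....
###...
###...
###...
....#.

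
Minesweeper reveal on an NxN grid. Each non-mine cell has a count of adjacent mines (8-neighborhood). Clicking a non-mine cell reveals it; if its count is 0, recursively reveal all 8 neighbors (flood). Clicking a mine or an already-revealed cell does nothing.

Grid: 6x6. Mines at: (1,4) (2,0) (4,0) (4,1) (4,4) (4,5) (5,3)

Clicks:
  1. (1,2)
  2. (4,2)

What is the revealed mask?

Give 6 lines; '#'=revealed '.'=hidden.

Answer: ####..
####..
.###..
.###..
..#...
......

Derivation:
Click 1 (1,2) count=0: revealed 14 new [(0,0) (0,1) (0,2) (0,3) (1,0) (1,1) (1,2) (1,3) (2,1) (2,2) (2,3) (3,1) (3,2) (3,3)] -> total=14
Click 2 (4,2) count=2: revealed 1 new [(4,2)] -> total=15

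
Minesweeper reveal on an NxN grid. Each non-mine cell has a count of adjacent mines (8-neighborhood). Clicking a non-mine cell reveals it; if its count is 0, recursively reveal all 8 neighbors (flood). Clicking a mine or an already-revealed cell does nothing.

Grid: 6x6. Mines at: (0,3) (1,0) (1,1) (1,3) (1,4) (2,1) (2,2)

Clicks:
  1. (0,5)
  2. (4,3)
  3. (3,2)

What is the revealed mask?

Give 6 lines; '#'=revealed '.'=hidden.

Answer: .....#
......
...###
######
######
######

Derivation:
Click 1 (0,5) count=1: revealed 1 new [(0,5)] -> total=1
Click 2 (4,3) count=0: revealed 21 new [(2,3) (2,4) (2,5) (3,0) (3,1) (3,2) (3,3) (3,4) (3,5) (4,0) (4,1) (4,2) (4,3) (4,4) (4,5) (5,0) (5,1) (5,2) (5,3) (5,4) (5,5)] -> total=22
Click 3 (3,2) count=2: revealed 0 new [(none)] -> total=22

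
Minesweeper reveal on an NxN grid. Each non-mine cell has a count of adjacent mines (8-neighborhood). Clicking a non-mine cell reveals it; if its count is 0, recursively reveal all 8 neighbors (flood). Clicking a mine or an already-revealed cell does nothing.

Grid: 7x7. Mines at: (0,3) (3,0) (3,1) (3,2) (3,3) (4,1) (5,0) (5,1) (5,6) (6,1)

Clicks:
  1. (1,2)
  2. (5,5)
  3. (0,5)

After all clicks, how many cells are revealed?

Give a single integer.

Click 1 (1,2) count=1: revealed 1 new [(1,2)] -> total=1
Click 2 (5,5) count=1: revealed 1 new [(5,5)] -> total=2
Click 3 (0,5) count=0: revealed 15 new [(0,4) (0,5) (0,6) (1,4) (1,5) (1,6) (2,4) (2,5) (2,6) (3,4) (3,5) (3,6) (4,4) (4,5) (4,6)] -> total=17

Answer: 17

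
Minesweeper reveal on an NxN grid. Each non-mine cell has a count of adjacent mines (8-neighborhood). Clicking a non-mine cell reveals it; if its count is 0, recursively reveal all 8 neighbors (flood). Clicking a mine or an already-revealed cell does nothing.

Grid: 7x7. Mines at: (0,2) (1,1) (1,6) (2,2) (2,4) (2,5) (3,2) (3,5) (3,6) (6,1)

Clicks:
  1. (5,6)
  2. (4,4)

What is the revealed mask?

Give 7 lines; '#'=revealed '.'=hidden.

Answer: .......
.......
.......
.......
..#####
..#####
..#####

Derivation:
Click 1 (5,6) count=0: revealed 15 new [(4,2) (4,3) (4,4) (4,5) (4,6) (5,2) (5,3) (5,4) (5,5) (5,6) (6,2) (6,3) (6,4) (6,5) (6,6)] -> total=15
Click 2 (4,4) count=1: revealed 0 new [(none)] -> total=15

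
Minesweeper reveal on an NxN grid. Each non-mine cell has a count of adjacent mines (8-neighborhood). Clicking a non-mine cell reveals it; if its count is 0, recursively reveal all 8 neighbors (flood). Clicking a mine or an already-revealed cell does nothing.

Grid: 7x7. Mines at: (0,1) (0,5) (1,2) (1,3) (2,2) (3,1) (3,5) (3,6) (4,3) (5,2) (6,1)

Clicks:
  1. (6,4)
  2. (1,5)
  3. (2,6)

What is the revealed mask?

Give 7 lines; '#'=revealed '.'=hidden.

Answer: .......
.....#.
......#
.......
....###
...####
...####

Derivation:
Click 1 (6,4) count=0: revealed 11 new [(4,4) (4,5) (4,6) (5,3) (5,4) (5,5) (5,6) (6,3) (6,4) (6,5) (6,6)] -> total=11
Click 2 (1,5) count=1: revealed 1 new [(1,5)] -> total=12
Click 3 (2,6) count=2: revealed 1 new [(2,6)] -> total=13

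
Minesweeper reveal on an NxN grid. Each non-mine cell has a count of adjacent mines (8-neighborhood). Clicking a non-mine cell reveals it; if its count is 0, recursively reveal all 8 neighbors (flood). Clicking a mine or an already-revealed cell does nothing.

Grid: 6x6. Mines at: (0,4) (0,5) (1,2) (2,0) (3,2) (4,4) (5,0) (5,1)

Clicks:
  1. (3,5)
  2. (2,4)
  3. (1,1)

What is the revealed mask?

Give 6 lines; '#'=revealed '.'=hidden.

Answer: ......
.#.###
...###
...###
......
......

Derivation:
Click 1 (3,5) count=1: revealed 1 new [(3,5)] -> total=1
Click 2 (2,4) count=0: revealed 8 new [(1,3) (1,4) (1,5) (2,3) (2,4) (2,5) (3,3) (3,4)] -> total=9
Click 3 (1,1) count=2: revealed 1 new [(1,1)] -> total=10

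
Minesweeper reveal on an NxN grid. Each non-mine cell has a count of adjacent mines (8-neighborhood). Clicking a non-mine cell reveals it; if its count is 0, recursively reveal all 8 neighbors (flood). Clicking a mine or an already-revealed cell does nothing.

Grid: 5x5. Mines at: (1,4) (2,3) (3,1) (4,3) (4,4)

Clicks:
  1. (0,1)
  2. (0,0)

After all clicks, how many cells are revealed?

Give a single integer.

Click 1 (0,1) count=0: revealed 11 new [(0,0) (0,1) (0,2) (0,3) (1,0) (1,1) (1,2) (1,3) (2,0) (2,1) (2,2)] -> total=11
Click 2 (0,0) count=0: revealed 0 new [(none)] -> total=11

Answer: 11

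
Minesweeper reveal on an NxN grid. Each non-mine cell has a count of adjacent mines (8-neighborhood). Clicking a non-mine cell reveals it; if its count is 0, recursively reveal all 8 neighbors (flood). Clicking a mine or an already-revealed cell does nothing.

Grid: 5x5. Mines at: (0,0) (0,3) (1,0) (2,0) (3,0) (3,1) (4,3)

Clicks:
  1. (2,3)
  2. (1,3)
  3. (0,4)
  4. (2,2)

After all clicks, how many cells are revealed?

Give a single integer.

Click 1 (2,3) count=0: revealed 9 new [(1,2) (1,3) (1,4) (2,2) (2,3) (2,4) (3,2) (3,3) (3,4)] -> total=9
Click 2 (1,3) count=1: revealed 0 new [(none)] -> total=9
Click 3 (0,4) count=1: revealed 1 new [(0,4)] -> total=10
Click 4 (2,2) count=1: revealed 0 new [(none)] -> total=10

Answer: 10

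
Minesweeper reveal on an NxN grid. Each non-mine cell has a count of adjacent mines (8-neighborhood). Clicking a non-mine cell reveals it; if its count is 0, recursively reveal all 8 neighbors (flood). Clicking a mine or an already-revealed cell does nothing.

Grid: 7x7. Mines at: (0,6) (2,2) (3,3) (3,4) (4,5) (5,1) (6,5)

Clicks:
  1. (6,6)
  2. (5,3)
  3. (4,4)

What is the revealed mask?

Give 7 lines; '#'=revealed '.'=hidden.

Click 1 (6,6) count=1: revealed 1 new [(6,6)] -> total=1
Click 2 (5,3) count=0: revealed 9 new [(4,2) (4,3) (4,4) (5,2) (5,3) (5,4) (6,2) (6,3) (6,4)] -> total=10
Click 3 (4,4) count=3: revealed 0 new [(none)] -> total=10

Answer: .......
.......
.......
.......
..###..
..###..
..###.#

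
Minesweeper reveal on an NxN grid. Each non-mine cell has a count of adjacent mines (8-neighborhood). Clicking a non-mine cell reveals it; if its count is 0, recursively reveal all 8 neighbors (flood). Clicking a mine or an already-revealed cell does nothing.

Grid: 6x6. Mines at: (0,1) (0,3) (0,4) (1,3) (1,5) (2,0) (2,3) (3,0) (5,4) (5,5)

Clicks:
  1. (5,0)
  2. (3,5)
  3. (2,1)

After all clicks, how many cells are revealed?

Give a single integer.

Answer: 18

Derivation:
Click 1 (5,0) count=0: revealed 11 new [(3,1) (3,2) (3,3) (4,0) (4,1) (4,2) (4,3) (5,0) (5,1) (5,2) (5,3)] -> total=11
Click 2 (3,5) count=0: revealed 6 new [(2,4) (2,5) (3,4) (3,5) (4,4) (4,5)] -> total=17
Click 3 (2,1) count=2: revealed 1 new [(2,1)] -> total=18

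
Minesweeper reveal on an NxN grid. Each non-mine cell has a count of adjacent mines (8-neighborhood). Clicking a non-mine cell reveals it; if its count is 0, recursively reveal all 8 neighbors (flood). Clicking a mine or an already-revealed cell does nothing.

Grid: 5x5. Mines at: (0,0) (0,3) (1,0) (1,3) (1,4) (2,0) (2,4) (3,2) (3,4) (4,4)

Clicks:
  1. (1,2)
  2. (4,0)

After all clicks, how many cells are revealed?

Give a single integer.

Answer: 5

Derivation:
Click 1 (1,2) count=2: revealed 1 new [(1,2)] -> total=1
Click 2 (4,0) count=0: revealed 4 new [(3,0) (3,1) (4,0) (4,1)] -> total=5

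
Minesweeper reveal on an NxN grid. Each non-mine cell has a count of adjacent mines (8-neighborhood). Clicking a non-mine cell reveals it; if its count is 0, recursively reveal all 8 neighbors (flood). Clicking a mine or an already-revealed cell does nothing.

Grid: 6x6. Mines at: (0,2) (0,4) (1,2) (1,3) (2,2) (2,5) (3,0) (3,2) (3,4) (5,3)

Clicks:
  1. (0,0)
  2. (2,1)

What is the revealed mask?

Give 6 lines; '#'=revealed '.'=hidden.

Answer: ##....
##....
##....
......
......
......

Derivation:
Click 1 (0,0) count=0: revealed 6 new [(0,0) (0,1) (1,0) (1,1) (2,0) (2,1)] -> total=6
Click 2 (2,1) count=4: revealed 0 new [(none)] -> total=6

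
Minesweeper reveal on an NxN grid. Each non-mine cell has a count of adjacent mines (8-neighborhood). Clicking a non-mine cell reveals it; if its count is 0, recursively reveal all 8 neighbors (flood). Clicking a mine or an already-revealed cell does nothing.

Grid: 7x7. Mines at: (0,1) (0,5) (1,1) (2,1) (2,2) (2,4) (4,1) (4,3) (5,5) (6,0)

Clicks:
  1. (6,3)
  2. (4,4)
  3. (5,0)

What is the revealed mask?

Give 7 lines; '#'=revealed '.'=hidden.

Answer: .......
.......
.......
.......
....#..
#####..
.####..

Derivation:
Click 1 (6,3) count=0: revealed 8 new [(5,1) (5,2) (5,3) (5,4) (6,1) (6,2) (6,3) (6,4)] -> total=8
Click 2 (4,4) count=2: revealed 1 new [(4,4)] -> total=9
Click 3 (5,0) count=2: revealed 1 new [(5,0)] -> total=10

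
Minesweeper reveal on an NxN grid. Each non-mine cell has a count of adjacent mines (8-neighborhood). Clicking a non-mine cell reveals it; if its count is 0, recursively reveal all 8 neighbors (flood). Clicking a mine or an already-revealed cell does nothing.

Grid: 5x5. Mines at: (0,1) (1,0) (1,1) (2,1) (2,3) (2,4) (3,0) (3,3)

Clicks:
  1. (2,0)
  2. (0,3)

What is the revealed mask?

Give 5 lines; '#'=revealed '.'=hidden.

Click 1 (2,0) count=4: revealed 1 new [(2,0)] -> total=1
Click 2 (0,3) count=0: revealed 6 new [(0,2) (0,3) (0,4) (1,2) (1,3) (1,4)] -> total=7

Answer: ..###
..###
#....
.....
.....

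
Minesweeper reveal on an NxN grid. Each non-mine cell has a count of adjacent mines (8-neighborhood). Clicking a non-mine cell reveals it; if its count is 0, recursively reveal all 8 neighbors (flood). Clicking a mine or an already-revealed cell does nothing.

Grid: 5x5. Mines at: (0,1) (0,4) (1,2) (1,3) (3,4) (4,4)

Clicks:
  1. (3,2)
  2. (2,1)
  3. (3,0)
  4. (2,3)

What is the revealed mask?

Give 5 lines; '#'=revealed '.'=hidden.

Click 1 (3,2) count=0: revealed 14 new [(1,0) (1,1) (2,0) (2,1) (2,2) (2,3) (3,0) (3,1) (3,2) (3,3) (4,0) (4,1) (4,2) (4,3)] -> total=14
Click 2 (2,1) count=1: revealed 0 new [(none)] -> total=14
Click 3 (3,0) count=0: revealed 0 new [(none)] -> total=14
Click 4 (2,3) count=3: revealed 0 new [(none)] -> total=14

Answer: .....
##...
####.
####.
####.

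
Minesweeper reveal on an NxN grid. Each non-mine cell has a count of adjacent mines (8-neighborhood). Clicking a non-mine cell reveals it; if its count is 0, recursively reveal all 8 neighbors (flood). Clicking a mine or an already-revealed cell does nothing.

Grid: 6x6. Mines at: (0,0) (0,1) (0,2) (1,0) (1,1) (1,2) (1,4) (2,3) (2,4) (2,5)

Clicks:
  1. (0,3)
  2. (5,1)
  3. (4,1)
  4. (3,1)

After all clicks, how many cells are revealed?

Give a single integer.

Click 1 (0,3) count=3: revealed 1 new [(0,3)] -> total=1
Click 2 (5,1) count=0: revealed 21 new [(2,0) (2,1) (2,2) (3,0) (3,1) (3,2) (3,3) (3,4) (3,5) (4,0) (4,1) (4,2) (4,3) (4,4) (4,5) (5,0) (5,1) (5,2) (5,3) (5,4) (5,5)] -> total=22
Click 3 (4,1) count=0: revealed 0 new [(none)] -> total=22
Click 4 (3,1) count=0: revealed 0 new [(none)] -> total=22

Answer: 22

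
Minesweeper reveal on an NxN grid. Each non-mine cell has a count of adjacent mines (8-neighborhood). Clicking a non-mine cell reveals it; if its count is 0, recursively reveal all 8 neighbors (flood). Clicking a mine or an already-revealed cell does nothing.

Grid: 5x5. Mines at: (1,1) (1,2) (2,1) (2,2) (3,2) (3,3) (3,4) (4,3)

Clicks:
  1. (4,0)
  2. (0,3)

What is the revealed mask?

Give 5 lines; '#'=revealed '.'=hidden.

Answer: ...#.
.....
.....
##...
##...

Derivation:
Click 1 (4,0) count=0: revealed 4 new [(3,0) (3,1) (4,0) (4,1)] -> total=4
Click 2 (0,3) count=1: revealed 1 new [(0,3)] -> total=5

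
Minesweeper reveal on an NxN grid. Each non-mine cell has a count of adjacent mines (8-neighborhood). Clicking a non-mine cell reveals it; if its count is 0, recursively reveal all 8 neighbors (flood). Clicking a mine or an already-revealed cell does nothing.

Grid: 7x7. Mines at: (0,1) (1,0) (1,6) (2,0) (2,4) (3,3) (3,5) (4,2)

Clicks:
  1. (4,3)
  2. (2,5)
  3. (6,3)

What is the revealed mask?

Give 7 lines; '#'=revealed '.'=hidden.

Answer: .......
.......
.....#.
##.....
##.####
#######
#######

Derivation:
Click 1 (4,3) count=2: revealed 1 new [(4,3)] -> total=1
Click 2 (2,5) count=3: revealed 1 new [(2,5)] -> total=2
Click 3 (6,3) count=0: revealed 21 new [(3,0) (3,1) (4,0) (4,1) (4,4) (4,5) (4,6) (5,0) (5,1) (5,2) (5,3) (5,4) (5,5) (5,6) (6,0) (6,1) (6,2) (6,3) (6,4) (6,5) (6,6)] -> total=23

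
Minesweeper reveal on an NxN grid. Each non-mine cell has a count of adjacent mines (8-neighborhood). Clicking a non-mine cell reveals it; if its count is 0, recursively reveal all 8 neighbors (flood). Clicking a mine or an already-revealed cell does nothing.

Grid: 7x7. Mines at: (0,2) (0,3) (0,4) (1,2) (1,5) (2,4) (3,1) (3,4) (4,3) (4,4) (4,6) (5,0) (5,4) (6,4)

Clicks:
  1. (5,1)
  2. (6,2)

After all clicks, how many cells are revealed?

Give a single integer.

Click 1 (5,1) count=1: revealed 1 new [(5,1)] -> total=1
Click 2 (6,2) count=0: revealed 5 new [(5,2) (5,3) (6,1) (6,2) (6,3)] -> total=6

Answer: 6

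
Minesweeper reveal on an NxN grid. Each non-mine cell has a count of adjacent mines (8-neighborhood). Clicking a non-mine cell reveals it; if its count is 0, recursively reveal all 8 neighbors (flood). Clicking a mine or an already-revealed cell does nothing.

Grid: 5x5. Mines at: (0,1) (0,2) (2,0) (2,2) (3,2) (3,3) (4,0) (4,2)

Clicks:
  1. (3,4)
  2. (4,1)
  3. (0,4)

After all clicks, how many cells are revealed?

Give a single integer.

Click 1 (3,4) count=1: revealed 1 new [(3,4)] -> total=1
Click 2 (4,1) count=3: revealed 1 new [(4,1)] -> total=2
Click 3 (0,4) count=0: revealed 6 new [(0,3) (0,4) (1,3) (1,4) (2,3) (2,4)] -> total=8

Answer: 8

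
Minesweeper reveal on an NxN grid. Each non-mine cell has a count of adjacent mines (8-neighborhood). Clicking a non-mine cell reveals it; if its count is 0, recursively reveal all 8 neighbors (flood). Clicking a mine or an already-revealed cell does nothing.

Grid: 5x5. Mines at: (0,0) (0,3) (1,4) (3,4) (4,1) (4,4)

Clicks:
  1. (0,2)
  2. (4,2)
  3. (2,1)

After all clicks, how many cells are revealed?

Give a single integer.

Click 1 (0,2) count=1: revealed 1 new [(0,2)] -> total=1
Click 2 (4,2) count=1: revealed 1 new [(4,2)] -> total=2
Click 3 (2,1) count=0: revealed 12 new [(1,0) (1,1) (1,2) (1,3) (2,0) (2,1) (2,2) (2,3) (3,0) (3,1) (3,2) (3,3)] -> total=14

Answer: 14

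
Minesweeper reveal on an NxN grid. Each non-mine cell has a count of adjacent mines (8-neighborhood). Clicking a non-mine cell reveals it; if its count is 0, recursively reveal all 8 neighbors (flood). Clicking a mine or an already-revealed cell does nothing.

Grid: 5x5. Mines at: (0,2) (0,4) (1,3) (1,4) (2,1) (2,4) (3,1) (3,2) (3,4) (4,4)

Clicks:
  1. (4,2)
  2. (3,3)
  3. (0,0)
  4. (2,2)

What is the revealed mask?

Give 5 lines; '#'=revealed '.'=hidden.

Answer: ##...
##...
..#..
...#.
..#..

Derivation:
Click 1 (4,2) count=2: revealed 1 new [(4,2)] -> total=1
Click 2 (3,3) count=4: revealed 1 new [(3,3)] -> total=2
Click 3 (0,0) count=0: revealed 4 new [(0,0) (0,1) (1,0) (1,1)] -> total=6
Click 4 (2,2) count=4: revealed 1 new [(2,2)] -> total=7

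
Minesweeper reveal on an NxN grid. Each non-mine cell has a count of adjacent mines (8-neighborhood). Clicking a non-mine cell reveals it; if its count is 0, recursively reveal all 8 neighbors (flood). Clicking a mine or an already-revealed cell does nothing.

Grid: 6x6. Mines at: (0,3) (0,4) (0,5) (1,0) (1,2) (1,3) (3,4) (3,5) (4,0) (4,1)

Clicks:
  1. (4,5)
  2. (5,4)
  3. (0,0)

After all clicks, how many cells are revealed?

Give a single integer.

Click 1 (4,5) count=2: revealed 1 new [(4,5)] -> total=1
Click 2 (5,4) count=0: revealed 7 new [(4,2) (4,3) (4,4) (5,2) (5,3) (5,4) (5,5)] -> total=8
Click 3 (0,0) count=1: revealed 1 new [(0,0)] -> total=9

Answer: 9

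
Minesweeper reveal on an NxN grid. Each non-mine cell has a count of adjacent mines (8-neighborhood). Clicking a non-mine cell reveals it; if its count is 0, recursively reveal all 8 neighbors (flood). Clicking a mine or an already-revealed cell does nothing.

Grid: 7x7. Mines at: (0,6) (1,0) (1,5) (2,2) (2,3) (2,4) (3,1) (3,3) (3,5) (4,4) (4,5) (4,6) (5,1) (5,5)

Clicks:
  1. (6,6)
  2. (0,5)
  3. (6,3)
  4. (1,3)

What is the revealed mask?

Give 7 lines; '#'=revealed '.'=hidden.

Click 1 (6,6) count=1: revealed 1 new [(6,6)] -> total=1
Click 2 (0,5) count=2: revealed 1 new [(0,5)] -> total=2
Click 3 (6,3) count=0: revealed 6 new [(5,2) (5,3) (5,4) (6,2) (6,3) (6,4)] -> total=8
Click 4 (1,3) count=3: revealed 1 new [(1,3)] -> total=9

Answer: .....#.
...#...
.......
.......
.......
..###..
..###.#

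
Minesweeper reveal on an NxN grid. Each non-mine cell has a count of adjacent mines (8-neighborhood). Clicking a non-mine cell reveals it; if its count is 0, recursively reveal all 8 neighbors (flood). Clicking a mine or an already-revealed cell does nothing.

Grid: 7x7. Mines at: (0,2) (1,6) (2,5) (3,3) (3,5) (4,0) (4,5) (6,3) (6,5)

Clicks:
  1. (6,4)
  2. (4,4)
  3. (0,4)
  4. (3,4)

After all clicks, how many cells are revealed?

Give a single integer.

Click 1 (6,4) count=2: revealed 1 new [(6,4)] -> total=1
Click 2 (4,4) count=3: revealed 1 new [(4,4)] -> total=2
Click 3 (0,4) count=0: revealed 6 new [(0,3) (0,4) (0,5) (1,3) (1,4) (1,5)] -> total=8
Click 4 (3,4) count=4: revealed 1 new [(3,4)] -> total=9

Answer: 9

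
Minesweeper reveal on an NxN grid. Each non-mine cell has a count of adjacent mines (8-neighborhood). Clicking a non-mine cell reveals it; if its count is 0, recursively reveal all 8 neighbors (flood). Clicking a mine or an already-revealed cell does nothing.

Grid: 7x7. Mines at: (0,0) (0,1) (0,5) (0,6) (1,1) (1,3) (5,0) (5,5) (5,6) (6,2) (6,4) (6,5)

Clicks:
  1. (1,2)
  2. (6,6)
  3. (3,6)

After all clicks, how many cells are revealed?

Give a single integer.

Click 1 (1,2) count=3: revealed 1 new [(1,2)] -> total=1
Click 2 (6,6) count=3: revealed 1 new [(6,6)] -> total=2
Click 3 (3,6) count=0: revealed 28 new [(1,4) (1,5) (1,6) (2,0) (2,1) (2,2) (2,3) (2,4) (2,5) (2,6) (3,0) (3,1) (3,2) (3,3) (3,4) (3,5) (3,6) (4,0) (4,1) (4,2) (4,3) (4,4) (4,5) (4,6) (5,1) (5,2) (5,3) (5,4)] -> total=30

Answer: 30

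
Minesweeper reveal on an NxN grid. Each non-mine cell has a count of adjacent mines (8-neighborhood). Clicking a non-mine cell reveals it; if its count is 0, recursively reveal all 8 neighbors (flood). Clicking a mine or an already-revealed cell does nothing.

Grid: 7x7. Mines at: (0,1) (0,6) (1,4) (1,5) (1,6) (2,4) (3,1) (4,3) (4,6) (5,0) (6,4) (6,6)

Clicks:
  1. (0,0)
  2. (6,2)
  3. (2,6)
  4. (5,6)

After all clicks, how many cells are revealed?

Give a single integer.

Click 1 (0,0) count=1: revealed 1 new [(0,0)] -> total=1
Click 2 (6,2) count=0: revealed 6 new [(5,1) (5,2) (5,3) (6,1) (6,2) (6,3)] -> total=7
Click 3 (2,6) count=2: revealed 1 new [(2,6)] -> total=8
Click 4 (5,6) count=2: revealed 1 new [(5,6)] -> total=9

Answer: 9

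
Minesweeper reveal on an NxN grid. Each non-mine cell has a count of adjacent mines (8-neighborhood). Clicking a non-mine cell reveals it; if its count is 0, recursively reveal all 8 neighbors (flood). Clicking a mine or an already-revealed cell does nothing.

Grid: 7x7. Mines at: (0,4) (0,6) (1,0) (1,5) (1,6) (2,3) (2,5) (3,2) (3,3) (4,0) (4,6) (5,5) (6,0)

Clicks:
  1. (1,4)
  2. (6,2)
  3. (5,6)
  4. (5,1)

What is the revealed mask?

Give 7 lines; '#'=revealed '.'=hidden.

Answer: .......
....#..
.......
.......
.####..
.####.#
.####..

Derivation:
Click 1 (1,4) count=4: revealed 1 new [(1,4)] -> total=1
Click 2 (6,2) count=0: revealed 12 new [(4,1) (4,2) (4,3) (4,4) (5,1) (5,2) (5,3) (5,4) (6,1) (6,2) (6,3) (6,4)] -> total=13
Click 3 (5,6) count=2: revealed 1 new [(5,6)] -> total=14
Click 4 (5,1) count=2: revealed 0 new [(none)] -> total=14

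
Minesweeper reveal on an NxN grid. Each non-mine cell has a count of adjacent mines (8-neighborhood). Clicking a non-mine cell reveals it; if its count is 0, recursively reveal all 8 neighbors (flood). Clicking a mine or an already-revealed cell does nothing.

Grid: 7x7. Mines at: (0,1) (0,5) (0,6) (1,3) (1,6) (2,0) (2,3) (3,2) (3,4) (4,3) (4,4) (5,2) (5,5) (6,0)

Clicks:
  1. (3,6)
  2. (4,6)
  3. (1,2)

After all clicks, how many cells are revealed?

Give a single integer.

Click 1 (3,6) count=0: revealed 6 new [(2,5) (2,6) (3,5) (3,6) (4,5) (4,6)] -> total=6
Click 2 (4,6) count=1: revealed 0 new [(none)] -> total=6
Click 3 (1,2) count=3: revealed 1 new [(1,2)] -> total=7

Answer: 7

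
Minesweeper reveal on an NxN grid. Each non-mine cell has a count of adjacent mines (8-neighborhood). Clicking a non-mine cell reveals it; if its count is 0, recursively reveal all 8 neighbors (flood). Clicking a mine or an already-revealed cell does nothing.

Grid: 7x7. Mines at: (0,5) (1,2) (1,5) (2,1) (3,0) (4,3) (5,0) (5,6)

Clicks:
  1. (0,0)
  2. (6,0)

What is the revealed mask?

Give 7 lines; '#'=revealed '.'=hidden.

Answer: ##.....
##.....
.......
.......
.......
.......
#......

Derivation:
Click 1 (0,0) count=0: revealed 4 new [(0,0) (0,1) (1,0) (1,1)] -> total=4
Click 2 (6,0) count=1: revealed 1 new [(6,0)] -> total=5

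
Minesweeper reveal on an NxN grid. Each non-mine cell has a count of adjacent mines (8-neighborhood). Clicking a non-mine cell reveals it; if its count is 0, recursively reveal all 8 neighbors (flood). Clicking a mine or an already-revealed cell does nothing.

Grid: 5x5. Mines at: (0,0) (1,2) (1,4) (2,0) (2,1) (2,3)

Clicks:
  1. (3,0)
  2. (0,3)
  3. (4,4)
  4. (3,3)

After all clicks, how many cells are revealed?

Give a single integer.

Answer: 11

Derivation:
Click 1 (3,0) count=2: revealed 1 new [(3,0)] -> total=1
Click 2 (0,3) count=2: revealed 1 new [(0,3)] -> total=2
Click 3 (4,4) count=0: revealed 9 new [(3,1) (3,2) (3,3) (3,4) (4,0) (4,1) (4,2) (4,3) (4,4)] -> total=11
Click 4 (3,3) count=1: revealed 0 new [(none)] -> total=11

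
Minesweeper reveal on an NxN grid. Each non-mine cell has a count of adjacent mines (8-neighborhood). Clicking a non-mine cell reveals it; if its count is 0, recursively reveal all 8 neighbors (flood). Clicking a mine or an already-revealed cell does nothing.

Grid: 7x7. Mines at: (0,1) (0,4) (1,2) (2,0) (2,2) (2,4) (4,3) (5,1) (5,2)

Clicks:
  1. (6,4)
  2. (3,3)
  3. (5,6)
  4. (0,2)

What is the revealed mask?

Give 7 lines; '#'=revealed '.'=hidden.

Answer: ..#..##
.....##
.....##
...####
....###
...####
...####

Derivation:
Click 1 (6,4) count=0: revealed 20 new [(0,5) (0,6) (1,5) (1,6) (2,5) (2,6) (3,4) (3,5) (3,6) (4,4) (4,5) (4,6) (5,3) (5,4) (5,5) (5,6) (6,3) (6,4) (6,5) (6,6)] -> total=20
Click 2 (3,3) count=3: revealed 1 new [(3,3)] -> total=21
Click 3 (5,6) count=0: revealed 0 new [(none)] -> total=21
Click 4 (0,2) count=2: revealed 1 new [(0,2)] -> total=22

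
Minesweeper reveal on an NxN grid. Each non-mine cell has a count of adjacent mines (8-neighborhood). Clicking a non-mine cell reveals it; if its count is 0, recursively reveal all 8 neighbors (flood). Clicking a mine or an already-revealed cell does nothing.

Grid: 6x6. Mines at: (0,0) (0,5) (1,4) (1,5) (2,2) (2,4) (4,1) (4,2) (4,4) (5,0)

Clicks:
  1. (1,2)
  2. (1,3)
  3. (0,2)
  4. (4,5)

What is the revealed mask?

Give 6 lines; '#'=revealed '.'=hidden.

Click 1 (1,2) count=1: revealed 1 new [(1,2)] -> total=1
Click 2 (1,3) count=3: revealed 1 new [(1,3)] -> total=2
Click 3 (0,2) count=0: revealed 4 new [(0,1) (0,2) (0,3) (1,1)] -> total=6
Click 4 (4,5) count=1: revealed 1 new [(4,5)] -> total=7

Answer: .###..
.###..
......
......
.....#
......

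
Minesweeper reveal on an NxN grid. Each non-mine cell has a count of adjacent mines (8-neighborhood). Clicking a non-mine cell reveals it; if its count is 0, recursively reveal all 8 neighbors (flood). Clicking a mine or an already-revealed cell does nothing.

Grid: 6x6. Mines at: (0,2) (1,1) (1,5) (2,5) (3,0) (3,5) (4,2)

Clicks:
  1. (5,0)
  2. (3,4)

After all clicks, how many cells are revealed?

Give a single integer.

Click 1 (5,0) count=0: revealed 4 new [(4,0) (4,1) (5,0) (5,1)] -> total=4
Click 2 (3,4) count=2: revealed 1 new [(3,4)] -> total=5

Answer: 5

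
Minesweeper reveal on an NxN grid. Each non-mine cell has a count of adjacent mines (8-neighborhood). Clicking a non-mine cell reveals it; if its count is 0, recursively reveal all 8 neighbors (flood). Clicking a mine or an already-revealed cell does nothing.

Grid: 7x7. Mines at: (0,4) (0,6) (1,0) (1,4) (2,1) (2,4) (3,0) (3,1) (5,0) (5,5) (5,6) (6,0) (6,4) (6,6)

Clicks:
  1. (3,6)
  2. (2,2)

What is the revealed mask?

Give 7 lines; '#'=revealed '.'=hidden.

Click 1 (3,6) count=0: revealed 8 new [(1,5) (1,6) (2,5) (2,6) (3,5) (3,6) (4,5) (4,6)] -> total=8
Click 2 (2,2) count=2: revealed 1 new [(2,2)] -> total=9

Answer: .......
.....##
..#..##
.....##
.....##
.......
.......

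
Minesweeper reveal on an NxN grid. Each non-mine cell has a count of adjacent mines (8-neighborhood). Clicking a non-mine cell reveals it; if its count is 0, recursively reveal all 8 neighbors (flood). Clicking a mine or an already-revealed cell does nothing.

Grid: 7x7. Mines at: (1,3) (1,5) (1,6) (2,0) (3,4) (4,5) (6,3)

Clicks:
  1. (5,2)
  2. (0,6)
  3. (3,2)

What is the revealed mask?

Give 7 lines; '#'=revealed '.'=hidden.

Answer: ......#
.......
.###...
####...
####...
####...
###....

Derivation:
Click 1 (5,2) count=1: revealed 1 new [(5,2)] -> total=1
Click 2 (0,6) count=2: revealed 1 new [(0,6)] -> total=2
Click 3 (3,2) count=0: revealed 17 new [(2,1) (2,2) (2,3) (3,0) (3,1) (3,2) (3,3) (4,0) (4,1) (4,2) (4,3) (5,0) (5,1) (5,3) (6,0) (6,1) (6,2)] -> total=19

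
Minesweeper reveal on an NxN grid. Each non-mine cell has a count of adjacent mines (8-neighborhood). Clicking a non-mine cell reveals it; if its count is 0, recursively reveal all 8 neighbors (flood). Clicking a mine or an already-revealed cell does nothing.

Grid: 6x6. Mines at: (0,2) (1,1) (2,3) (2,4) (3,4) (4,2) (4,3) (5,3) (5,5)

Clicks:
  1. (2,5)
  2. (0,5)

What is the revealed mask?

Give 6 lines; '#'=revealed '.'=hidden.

Answer: ...###
...###
.....#
......
......
......

Derivation:
Click 1 (2,5) count=2: revealed 1 new [(2,5)] -> total=1
Click 2 (0,5) count=0: revealed 6 new [(0,3) (0,4) (0,5) (1,3) (1,4) (1,5)] -> total=7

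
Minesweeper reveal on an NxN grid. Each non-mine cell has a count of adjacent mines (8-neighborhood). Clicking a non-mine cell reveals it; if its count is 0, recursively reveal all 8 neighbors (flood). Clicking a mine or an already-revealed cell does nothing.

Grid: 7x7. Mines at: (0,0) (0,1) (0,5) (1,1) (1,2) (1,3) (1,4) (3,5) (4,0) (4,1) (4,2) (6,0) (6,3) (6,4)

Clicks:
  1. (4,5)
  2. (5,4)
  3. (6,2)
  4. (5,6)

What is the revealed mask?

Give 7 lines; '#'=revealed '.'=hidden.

Answer: .......
.......
.......
.......
.....##
....###
..#..##

Derivation:
Click 1 (4,5) count=1: revealed 1 new [(4,5)] -> total=1
Click 2 (5,4) count=2: revealed 1 new [(5,4)] -> total=2
Click 3 (6,2) count=1: revealed 1 new [(6,2)] -> total=3
Click 4 (5,6) count=0: revealed 5 new [(4,6) (5,5) (5,6) (6,5) (6,6)] -> total=8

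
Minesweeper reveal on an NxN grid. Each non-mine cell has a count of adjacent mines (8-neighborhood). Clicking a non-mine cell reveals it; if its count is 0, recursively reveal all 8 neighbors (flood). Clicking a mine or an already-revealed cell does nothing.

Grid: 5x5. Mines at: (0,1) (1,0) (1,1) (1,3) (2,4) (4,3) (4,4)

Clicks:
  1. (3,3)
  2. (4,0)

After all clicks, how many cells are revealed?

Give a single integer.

Click 1 (3,3) count=3: revealed 1 new [(3,3)] -> total=1
Click 2 (4,0) count=0: revealed 9 new [(2,0) (2,1) (2,2) (3,0) (3,1) (3,2) (4,0) (4,1) (4,2)] -> total=10

Answer: 10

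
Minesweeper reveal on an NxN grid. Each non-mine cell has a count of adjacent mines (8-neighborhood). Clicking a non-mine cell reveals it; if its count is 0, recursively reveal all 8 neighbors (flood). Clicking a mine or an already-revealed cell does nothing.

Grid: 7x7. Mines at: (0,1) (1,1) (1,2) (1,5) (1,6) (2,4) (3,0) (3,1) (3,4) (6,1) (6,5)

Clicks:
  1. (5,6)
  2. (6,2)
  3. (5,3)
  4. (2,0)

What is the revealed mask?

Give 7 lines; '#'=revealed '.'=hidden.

Click 1 (5,6) count=1: revealed 1 new [(5,6)] -> total=1
Click 2 (6,2) count=1: revealed 1 new [(6,2)] -> total=2
Click 3 (5,3) count=0: revealed 8 new [(4,2) (4,3) (4,4) (5,2) (5,3) (5,4) (6,3) (6,4)] -> total=10
Click 4 (2,0) count=3: revealed 1 new [(2,0)] -> total=11

Answer: .......
.......
#......
.......
..###..
..###.#
..###..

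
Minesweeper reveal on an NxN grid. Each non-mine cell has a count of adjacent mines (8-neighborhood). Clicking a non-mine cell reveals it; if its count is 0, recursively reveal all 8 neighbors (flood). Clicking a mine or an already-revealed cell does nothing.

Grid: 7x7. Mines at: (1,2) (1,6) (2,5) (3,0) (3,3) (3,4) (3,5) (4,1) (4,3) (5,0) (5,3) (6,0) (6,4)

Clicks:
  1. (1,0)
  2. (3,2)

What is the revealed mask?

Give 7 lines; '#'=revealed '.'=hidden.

Click 1 (1,0) count=0: revealed 6 new [(0,0) (0,1) (1,0) (1,1) (2,0) (2,1)] -> total=6
Click 2 (3,2) count=3: revealed 1 new [(3,2)] -> total=7

Answer: ##.....
##.....
##.....
..#....
.......
.......
.......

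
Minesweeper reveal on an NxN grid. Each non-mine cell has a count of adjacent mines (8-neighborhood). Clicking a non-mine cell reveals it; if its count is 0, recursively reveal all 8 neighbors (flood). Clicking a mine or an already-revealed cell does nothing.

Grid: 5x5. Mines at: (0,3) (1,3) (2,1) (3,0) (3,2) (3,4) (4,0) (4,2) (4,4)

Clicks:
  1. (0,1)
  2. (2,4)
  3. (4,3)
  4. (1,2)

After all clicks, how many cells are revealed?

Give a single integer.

Answer: 8

Derivation:
Click 1 (0,1) count=0: revealed 6 new [(0,0) (0,1) (0,2) (1,0) (1,1) (1,2)] -> total=6
Click 2 (2,4) count=2: revealed 1 new [(2,4)] -> total=7
Click 3 (4,3) count=4: revealed 1 new [(4,3)] -> total=8
Click 4 (1,2) count=3: revealed 0 new [(none)] -> total=8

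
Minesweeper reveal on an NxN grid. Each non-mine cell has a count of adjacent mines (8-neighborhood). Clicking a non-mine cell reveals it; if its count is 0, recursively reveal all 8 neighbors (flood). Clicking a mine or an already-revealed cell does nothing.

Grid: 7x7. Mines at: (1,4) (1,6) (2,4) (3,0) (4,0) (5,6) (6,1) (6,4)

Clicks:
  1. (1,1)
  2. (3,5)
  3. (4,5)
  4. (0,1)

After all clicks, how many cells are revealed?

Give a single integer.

Answer: 27

Derivation:
Click 1 (1,1) count=0: revealed 27 new [(0,0) (0,1) (0,2) (0,3) (1,0) (1,1) (1,2) (1,3) (2,0) (2,1) (2,2) (2,3) (3,1) (3,2) (3,3) (3,4) (3,5) (4,1) (4,2) (4,3) (4,4) (4,5) (5,1) (5,2) (5,3) (5,4) (5,5)] -> total=27
Click 2 (3,5) count=1: revealed 0 new [(none)] -> total=27
Click 3 (4,5) count=1: revealed 0 new [(none)] -> total=27
Click 4 (0,1) count=0: revealed 0 new [(none)] -> total=27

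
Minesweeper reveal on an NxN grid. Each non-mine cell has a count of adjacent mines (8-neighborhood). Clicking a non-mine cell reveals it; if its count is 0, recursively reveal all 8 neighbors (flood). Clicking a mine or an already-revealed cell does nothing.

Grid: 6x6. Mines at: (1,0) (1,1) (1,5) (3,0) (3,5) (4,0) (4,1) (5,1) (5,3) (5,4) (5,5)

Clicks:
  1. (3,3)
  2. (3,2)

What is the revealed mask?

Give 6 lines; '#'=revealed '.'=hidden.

Click 1 (3,3) count=0: revealed 15 new [(0,2) (0,3) (0,4) (1,2) (1,3) (1,4) (2,2) (2,3) (2,4) (3,2) (3,3) (3,4) (4,2) (4,3) (4,4)] -> total=15
Click 2 (3,2) count=1: revealed 0 new [(none)] -> total=15

Answer: ..###.
..###.
..###.
..###.
..###.
......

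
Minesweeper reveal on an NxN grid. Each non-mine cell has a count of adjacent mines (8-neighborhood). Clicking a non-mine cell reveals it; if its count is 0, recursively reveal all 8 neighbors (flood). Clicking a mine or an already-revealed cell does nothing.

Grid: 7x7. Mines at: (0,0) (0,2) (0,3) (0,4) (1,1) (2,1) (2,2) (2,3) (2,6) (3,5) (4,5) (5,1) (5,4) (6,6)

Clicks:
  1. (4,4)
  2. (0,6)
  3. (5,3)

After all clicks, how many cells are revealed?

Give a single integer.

Answer: 6

Derivation:
Click 1 (4,4) count=3: revealed 1 new [(4,4)] -> total=1
Click 2 (0,6) count=0: revealed 4 new [(0,5) (0,6) (1,5) (1,6)] -> total=5
Click 3 (5,3) count=1: revealed 1 new [(5,3)] -> total=6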